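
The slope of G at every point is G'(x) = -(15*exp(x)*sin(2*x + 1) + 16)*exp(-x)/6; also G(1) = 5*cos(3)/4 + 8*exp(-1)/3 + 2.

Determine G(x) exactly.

G(x) = (15*exp(x)*cos(2*x + 1) + 24*exp(x) + 32)*exp(-x)/12

A candidate passes only if d/dx[G] lands on the given G'(x) exactly.
A general antiderivative is 5*cos(2*x + 1)/4 + 8*exp(-x)/3 + C.
The condition gives C = 5*cos(3)/4 + 8*exp(-1)/3 + 2 - (5*cos(3)/4 + 8*exp(-1)/3) = 2.
So G(x) = (15*exp(x)*cos(2*x + 1) + 24*exp(x) + 32)*exp(-x)/12.
Check: d/dx[(15*exp(x)*cos(2*x + 1) + 24*exp(x) + 32)*exp(-x)/12] = (-15*exp(x)*sin(2*x + 1) - 16)*exp(-x)/6, which equals G'(x).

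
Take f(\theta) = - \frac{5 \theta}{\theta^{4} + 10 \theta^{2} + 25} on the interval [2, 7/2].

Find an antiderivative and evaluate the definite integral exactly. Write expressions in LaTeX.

The substitution u = 2 \theta^{2} + 10 works: f is exactly (dF/du)*(du/d\theta) for that inner function.
F(\theta) = \frac{5}{2 \left(\theta^{2} + 5\right)} is an antiderivative of f.
Check: d/d\theta[\frac{5}{2 \left(\theta^{2} + 5\right)}] = - \frac{5 \theta}{\theta^{4} + 10 \theta^{2} + 25} = f(\theta).
F(7/2) = \frac{10}{69}; F(2) = \frac{5}{18}.
Integral = F(7/2) - F(2) = - \frac{55}{414}.

Antiderivative: F(\theta) = \frac{5}{2 \left(\theta^{2} + 5\right)}; value = - \frac{55}{414}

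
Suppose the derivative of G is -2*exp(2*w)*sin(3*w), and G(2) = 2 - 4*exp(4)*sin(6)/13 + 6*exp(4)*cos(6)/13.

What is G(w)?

G(w) = -4*exp(2*w)*sin(3*w)/13 + 6*exp(2*w)*cos(3*w)/13 + 2

Recover the given G'(w) by differentiating a candidate G(w); any mismatch rules it out.
A general antiderivative is -4*exp(2*w)*sin(3*w)/13 + 6*exp(2*w)*cos(3*w)/13 + C.
The condition gives C = 2 - 4*exp(4)*sin(6)/13 + 6*exp(4)*cos(6)/13 - (-4*exp(4)*sin(6)/13 + 6*exp(4)*cos(6)/13) = 2.
So G(w) = -4*exp(2*w)*sin(3*w)/13 + 6*exp(2*w)*cos(3*w)/13 + 2.
Check: d/dw[-4*exp(2*w)*sin(3*w)/13 + 6*exp(2*w)*cos(3*w)/13 + 2] = -2*exp(2*w)*sin(3*w) = G'(w).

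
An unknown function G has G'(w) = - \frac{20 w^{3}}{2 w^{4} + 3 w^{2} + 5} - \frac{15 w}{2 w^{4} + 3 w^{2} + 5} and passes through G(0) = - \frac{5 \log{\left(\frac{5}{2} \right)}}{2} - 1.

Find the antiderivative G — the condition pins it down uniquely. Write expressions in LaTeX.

G'(w) matches the chain-rule pattern g'(h)*h' with inner function h(w) = w^{4} + \frac{3 w^{2}}{2} + \frac{5}{2}; substituting u = h(w) collapses the integral.
A general antiderivative is - \frac{5 \log{\left(w^{4} + \frac{3 w^{2}}{2} + \frac{5}{2} \right)}}{2} + C.
The condition gives C = - \frac{5 \log{\left(\frac{5}{2} \right)}}{2} - 1 - (- \frac{5 \log{\left(\frac{5}{2} \right)}}{2}) = -1.
So G(w) = \frac{- 5 \log{\left(w^{4} + \frac{3 w^{2}}{2} + \frac{5}{2} \right)} - 2}{2}.
Check: d/dw[\frac{- 5 \log{\left(w^{4} + \frac{3 w^{2}}{2} + \frac{5}{2} \right)} - 2}{2}] = \frac{- 20 w^{3} - 15 w}{2 w^{4} + 3 w^{2} + 5}, which equals G'(w).

G(w) = \frac{- 5 \log{\left(w^{4} + \frac{3 w^{2}}{2} + \frac{5}{2} \right)} - 2}{2}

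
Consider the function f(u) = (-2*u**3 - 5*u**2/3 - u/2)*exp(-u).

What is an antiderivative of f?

Recognize the product-rule pattern: f = v'r + vr' with v = 2*u**3 + 23*u**2/3 + 95*u/6 + 95/6, r = exp(-u), so integration by parts undoes it.
Check: d/du[(12*u**3 + 46*u**2 + 95*u + 95)*exp(-u)/6] = (-12*u**3 - 10*u**2 - 3*u)*exp(-u)/6, which equals f(u).

An antiderivative is F(u) = (12*u**3 + 46*u**2 + 95*u + 95)*exp(-u)/6.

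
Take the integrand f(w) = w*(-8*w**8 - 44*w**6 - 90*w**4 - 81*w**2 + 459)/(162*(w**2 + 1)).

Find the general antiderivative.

F(w) = -(-w**2/3 - 1/2)**4/2 + 3*log(w**2 + 1)/2 + C

Any candidate F(w) must reproduce f(w) exactly when differentiated.
Check: d/dw[-(-w**2/3 - 1/2)**4/2 + 3*log(w**2 + 1)/2] = (-8*w**9 - 44*w**7 - 90*w**5 - 81*w**3 + 459*w)/(162*w**2 + 162), which equals f(w).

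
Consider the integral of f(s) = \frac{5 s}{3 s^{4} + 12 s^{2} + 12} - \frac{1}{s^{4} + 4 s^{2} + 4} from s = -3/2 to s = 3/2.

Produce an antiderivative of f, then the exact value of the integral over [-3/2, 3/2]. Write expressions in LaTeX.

Antiderivative: F(s) = - \frac{3 \sqrt{2} s^{2} \operatorname{atan}{\left(\frac{\sqrt{2} s}{2} \right)} + 6 s + 6 \sqrt{2} \operatorname{atan}{\left(\frac{\sqrt{2} s}{2} \right)} + 20}{24 \left(s^{2} + 2\right)}; value = - \frac{\sqrt{2} \operatorname{atan}{\left(\frac{3 \sqrt{2}}{4} \right)}}{4} - \frac{3}{17}

The integrand splits into summands that can be handled one at a time.
F(s) = - \frac{3 \sqrt{2} s^{2} \operatorname{atan}{\left(\frac{\sqrt{2} s}{2} \right)} + 6 s + 6 \sqrt{2} \operatorname{atan}{\left(\frac{\sqrt{2} s}{2} \right)} + 20}{24 \left(s^{2} + 2\right)} is an antiderivative of f.
Check: d/ds[- \frac{3 \sqrt{2} s^{2} \operatorname{atan}{\left(\frac{\sqrt{2} s}{2} \right)} + 6 s + 6 \sqrt{2} \operatorname{atan}{\left(\frac{\sqrt{2} s}{2} \right)} + 20}{24 \left(s^{2} + 2\right)}] = \frac{5 s - 3}{3 s^{4} + 12 s^{2} + 12}, which equals f(s).
F(3/2) = - \frac{29}{102} - \frac{\sqrt{2} \operatorname{atan}{\left(\frac{3 \sqrt{2}}{4} \right)}}{8}; F(-3/2) = - \frac{11}{102} + \frac{\sqrt{2} \operatorname{atan}{\left(\frac{3 \sqrt{2}}{4} \right)}}{8}.
Integral = F(3/2) - F(-3/2) = - \frac{\sqrt{2} \operatorname{atan}{\left(\frac{3 \sqrt{2}}{4} \right)}}{4} - \frac{3}{17}.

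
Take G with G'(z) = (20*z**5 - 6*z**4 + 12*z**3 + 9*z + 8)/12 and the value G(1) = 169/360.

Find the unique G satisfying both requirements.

For G(z) to be correct, d/dz[G] must agree with the stated G'(z) identically.
A general antiderivative is 5*z**6/18 - z**5/10 + z**4/4 + 3*z**2/8 + 2*z/3 + C.
The condition gives C = 169/360 - (529/360) = -1.
So G(z) = (100*z**6 - 36*z**5 + 90*z**4 + 135*z**2 + 240*z - 360)/360.
Check: d/dz[(100*z**6 - 36*z**5 + 90*z**4 + 135*z**2 + 240*z - 360)/360] = 5*z**5/3 - z**4/2 + z**3 + 3*z/4 + 2/3, which equals G'(z).

G(z) = (100*z**6 - 36*z**5 + 90*z**4 + 135*z**2 + 240*z - 360)/360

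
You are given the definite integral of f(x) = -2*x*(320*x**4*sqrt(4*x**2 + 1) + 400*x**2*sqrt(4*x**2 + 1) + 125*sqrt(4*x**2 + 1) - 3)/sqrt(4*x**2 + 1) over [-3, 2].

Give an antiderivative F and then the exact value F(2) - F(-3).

Antiderivative: F(x) = -320*x**6/3 - 200*x**4 - 125*x**2 + 3*sqrt(4*x**2 + 1)/2; value = -3*sqrt(37)/2 + 3*sqrt(17)/2 + 253675/3

Whatever form F(x) takes, F'(x) = f(x) is non-negotiable.
F(x) = -320*x**6/3 - 200*x**4 - 125*x**2 + 3*sqrt(4*x**2 + 1)/2 is an antiderivative of f.
Check: d/dx[-320*x**6/3 - 200*x**4 - 125*x**2 + 3*sqrt(4*x**2 + 1)/2] = (-640*x**5*sqrt(4*x**2 + 1) - 800*x**3*sqrt(4*x**2 + 1) - 250*x*sqrt(4*x**2 + 1) + 6*x)/sqrt(4*x**2 + 1), which equals f(x).
F(2) = -31580/3 + 3*sqrt(17)/2; F(-3) = -95085 + 3*sqrt(37)/2.
Integral = F(2) - F(-3) = -3*sqrt(37)/2 + 3*sqrt(17)/2 + 253675/3.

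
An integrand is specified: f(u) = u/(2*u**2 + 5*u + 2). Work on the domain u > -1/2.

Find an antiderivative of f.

The denominator factors as (u + 2)*(2*u + 1); partial fractions split f into directly integrable pieces: -1/(3*(2*u + 1)) + 2/(3*(u + 2)).
Check: d/du[-log(u + 1/2)/6 + 2*log(u + 2)/3] = u/(2*u**2 + 5*u + 2) = f(u).

An antiderivative is F(u) = -log(u + 1/2)/6 + 2*log(u + 2)/3.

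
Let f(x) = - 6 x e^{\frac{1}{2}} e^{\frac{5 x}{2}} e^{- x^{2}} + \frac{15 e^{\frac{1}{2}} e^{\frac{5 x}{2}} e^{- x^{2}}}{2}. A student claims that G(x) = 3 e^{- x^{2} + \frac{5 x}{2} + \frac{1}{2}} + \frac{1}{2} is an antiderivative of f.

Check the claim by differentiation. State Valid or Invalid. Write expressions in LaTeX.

d/dx[G] = - 6 x e^{\frac{1}{2}} e^{\frac{5 x}{2}} e^{- x^{2}} + \frac{15 e^{\frac{1}{2}} e^{\frac{5 x}{2}} e^{- x^{2}}}{2}
This equals f(x) exactly, so the claim holds.

Valid - the claim checks out under differentiation.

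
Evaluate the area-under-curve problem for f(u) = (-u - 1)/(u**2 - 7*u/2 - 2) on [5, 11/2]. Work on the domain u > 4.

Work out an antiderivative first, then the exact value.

Antiderivative: F(u) = -10*log(u - 4)/9 + log(u + 1/2)/9; value = -10*log(3/2)/9 - log(11/2)/9 + log(6)/9

The denominator factors as (u - 4)*(2*u + 1); partial fractions split f into directly integrable pieces: 2/(9*(2*u + 1)) - 10/(9*(u - 4)).
F(u) = -10*log(u - 4)/9 + log(u + 1/2)/9 is an antiderivative of f.
Check: d/du[-10*log(u - 4)/9 + log(u + 1/2)/9] = (-2*u - 2)/(2*u**2 - 7*u - 4), which equals f(u).
F(11/2) = -10*log(3/2)/9 + log(6)/9; F(5) = log(11/2)/9.
Integral = F(11/2) - F(5) = -10*log(3/2)/9 - log(11/2)/9 + log(6)/9.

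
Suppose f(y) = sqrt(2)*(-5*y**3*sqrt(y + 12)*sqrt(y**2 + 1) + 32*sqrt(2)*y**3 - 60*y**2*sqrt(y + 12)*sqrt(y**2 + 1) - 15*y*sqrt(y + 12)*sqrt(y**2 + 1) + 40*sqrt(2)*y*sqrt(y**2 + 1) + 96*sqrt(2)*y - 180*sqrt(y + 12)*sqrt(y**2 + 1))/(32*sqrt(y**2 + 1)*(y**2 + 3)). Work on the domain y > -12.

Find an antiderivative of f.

An antiderivative is F(y) = (-sqrt(2)*(y + 12)**(5/2) + 32*sqrt(y**2 + 1) + 20*log(2*y**2 + 6))/16.

A candidate is checked by its d/dy: the result must match f(y).
Check: d/dy[(-sqrt(2)*(y + 12)**(5/2) + 32*sqrt(y**2 + 1) + 20*log(2*y**2 + 6))/16] = (-5*sqrt(2)*y**3*sqrt(y + 12)*sqrt(y**2 + 1) + 64*y**3 - 60*sqrt(2)*y**2*sqrt(y + 12)*sqrt(y**2 + 1) - 15*sqrt(2)*y*sqrt(y + 12)*sqrt(y**2 + 1) + 80*y*sqrt(y**2 + 1) + 192*y - 180*sqrt(2)*sqrt(y + 12)*sqrt(y**2 + 1))/(32*y**2*sqrt(y**2 + 1) + 96*sqrt(y**2 + 1)), which equals f(y).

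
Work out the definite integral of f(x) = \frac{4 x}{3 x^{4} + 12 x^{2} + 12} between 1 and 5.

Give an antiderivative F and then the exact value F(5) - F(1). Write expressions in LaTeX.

Antiderivative: F(x) = - \frac{2}{3 x^{2} + 6}; value = \frac{16}{81}

The substitution u = 2 x^{2} + 4 works: f is exactly (dF/du)*(du/dx) for that inner function.
F(x) = - \frac{2}{3 x^{2} + 6} is an antiderivative of f.
Check: d/dx[- \frac{2}{3 x^{2} + 6}] = \frac{4 x}{3 x^{4} + 12 x^{2} + 12} = f(x).
F(5) = - \frac{2}{81}; F(1) = - \frac{2}{9}.
Integral = F(5) - F(1) = \frac{16}{81}.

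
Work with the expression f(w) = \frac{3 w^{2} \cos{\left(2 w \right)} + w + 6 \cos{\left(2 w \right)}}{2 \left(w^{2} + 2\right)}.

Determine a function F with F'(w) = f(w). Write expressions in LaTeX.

An antiderivative is F(w) = \frac{\log{\left(\frac{3 w^{2}}{2} + 3 \right)}}{4} + \frac{3 \sin{\left(2 w \right)}}{4}.

Differentiate the proposed F(w) back; it has to land on f(w) exactly.
Check: d/dw[\frac{\log{\left(\frac{3 w^{2}}{2} + 3 \right)}}{4} + \frac{3 \sin{\left(2 w \right)}}{4}] = \frac{3 w^{2} \cos{\left(2 w \right)} + w + 6 \cos{\left(2 w \right)}}{2 w^{2} + 4}, which equals f(w).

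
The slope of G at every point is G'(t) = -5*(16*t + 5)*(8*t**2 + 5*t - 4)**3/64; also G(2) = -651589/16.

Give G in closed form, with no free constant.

The substitution u = 2*t**2 + 5*t/4 - 1 works: G'(t) is exactly (dG/du)*(du/dt) for that inner function.
A general antiderivative is -5*(2*t**2 + 5*t/4 - 1)**4 + C.
The condition gives C = -651589/16 - (-651605/16) = 1.
So G(t) = -80*t**8 - 200*t**7 - 55*t**6/2 + 1775*t**5/8 + 14155*t**4/256 - 1775*t**3/16 - 55*t**2/8 + 25*t - 4.
Check: d/dt[-80*t**8 - 200*t**7 - 55*t**6/2 + 1775*t**5/8 + 14155*t**4/256 - 1775*t**3/16 - 55*t**2/8 + 25*t - 4] = -640*t**7 - 1400*t**6 - 165*t**5 + 8875*t**4/8 + 14155*t**3/64 - 5325*t**2/16 - 55*t/4 + 25, which equals G'(t).

G(t) = -80*t**8 - 200*t**7 - 55*t**6/2 + 1775*t**5/8 + 14155*t**4/256 - 1775*t**3/16 - 55*t**2/8 + 25*t - 4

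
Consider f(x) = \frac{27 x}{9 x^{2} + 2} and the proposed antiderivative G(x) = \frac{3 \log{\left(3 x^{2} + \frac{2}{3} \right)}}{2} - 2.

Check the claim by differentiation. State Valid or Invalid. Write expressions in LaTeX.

Valid - the claim checks out under differentiation.

d/dx[G] = \frac{27 x}{9 x^{2} + 2}
This equals f(x) exactly, so the claim holds.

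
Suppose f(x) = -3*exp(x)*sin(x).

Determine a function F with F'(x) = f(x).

For F(x) to be correct the identity F'(x) - f(x) = 0 must hold.
Check: d/dx[-3*exp(x)*sin(x)/2 + 3*exp(x)*cos(x)/2] = -3*exp(x)*sin(x) = f(x).

An antiderivative is F(x) = -3*exp(x)*sin(x)/2 + 3*exp(x)*cos(x)/2.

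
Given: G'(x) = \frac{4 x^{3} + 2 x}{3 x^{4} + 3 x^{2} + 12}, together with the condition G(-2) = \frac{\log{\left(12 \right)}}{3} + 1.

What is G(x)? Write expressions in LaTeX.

G(x) = \frac{\log{\left(\frac{x^{4}}{2} + \frac{x^{2}}{2} + 2 \right)} + 3}{3}

G'(x) matches the chain-rule pattern g'(h)*h' with inner function h(x) = \frac{x^{4}}{2} + \frac{x^{2}}{2} + 2; substituting u = h(x) collapses the integral.
A general antiderivative is \frac{\log{\left(\frac{x^{4}}{2} + \frac{x^{2}}{2} + 2 \right)}}{3} + C.
The condition gives C = \frac{\log{\left(12 \right)}}{3} + 1 - (\frac{\log{\left(12 \right)}}{3}) = 1.
So G(x) = \frac{\log{\left(\frac{x^{4}}{2} + \frac{x^{2}}{2} + 2 \right)} + 3}{3}.
Check: d/dx[\frac{\log{\left(\frac{x^{4}}{2} + \frac{x^{2}}{2} + 2 \right)} + 3}{3}] = \frac{4 x^{3} + 2 x}{3 x^{4} + 3 x^{2} + 12} = G'(x).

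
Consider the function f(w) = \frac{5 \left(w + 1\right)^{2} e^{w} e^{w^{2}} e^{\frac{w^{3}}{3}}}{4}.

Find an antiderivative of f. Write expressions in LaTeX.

An antiderivative is F(w) = \frac{5 e^{\frac{w^{3}}{3} + w^{2} + w}}{4}.

The substitution u = \frac{w^{3}}{3} + w^{2} + w works: f is exactly (dF/du)*(du/dw) for that inner function.
Check: d/dw[\frac{5 e^{\frac{w^{3}}{3} + w^{2} + w}}{4}] = \frac{5 w^{2} e^{w} e^{w^{2}} e^{\frac{w^{3}}{3}}}{4} + \frac{5 w e^{w} e^{w^{2}} e^{\frac{w^{3}}{3}}}{2} + \frac{5 e^{w} e^{w^{2}} e^{\frac{w^{3}}{3}}}{4}, which equals f(w).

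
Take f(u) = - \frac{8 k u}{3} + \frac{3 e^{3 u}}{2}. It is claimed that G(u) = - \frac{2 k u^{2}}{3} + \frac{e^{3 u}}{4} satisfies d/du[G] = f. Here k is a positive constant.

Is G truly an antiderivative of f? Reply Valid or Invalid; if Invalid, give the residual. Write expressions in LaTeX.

d/du[G] = - \frac{4 k u}{3} + \frac{3 e^{3 u}}{4}
d/du[G] - f(u) = \frac{4 k u}{3} - \frac{3 e^{3 u}}{4} != 0.

Invalid: d/du[G] - f = \frac{4 k u}{3} - \frac{3 e^{3 u}}{4}, which is not 0.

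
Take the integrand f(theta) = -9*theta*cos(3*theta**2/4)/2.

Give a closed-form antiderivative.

The substitution u = 3*theta**2/4 works: f is exactly (dF/du)*(du/dtheta) for that inner function.
Check: d/dtheta[-3*sin(3*theta**2/4)] = -9*theta*cos(3*theta**2/4)/2 = f(theta).

An antiderivative is F(theta) = -3*sin(3*theta**2/4).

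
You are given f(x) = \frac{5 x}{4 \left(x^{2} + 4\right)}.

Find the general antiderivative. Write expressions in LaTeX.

F(x) = \frac{5 \log{\left(x^{2} + 4 \right)}}{8} + C

The substitution u = x^{2} + 4 works: f is exactly (dF/du)*(du/dx) for that inner function.
Check: d/dx[\frac{5 \log{\left(x^{2} + 4 \right)}}{8}] = \frac{5 x}{4 x^{2} + 16}, which equals f(x).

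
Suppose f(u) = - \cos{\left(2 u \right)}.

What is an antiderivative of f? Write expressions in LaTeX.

Since d/du undoes antidifferentiation here, F'(u) = f(u) is required of F(u).
Check: d/du[- \frac{\sin{\left(2 u \right)}}{2}] = - \cos{\left(2 u \right)} = f(u).

An antiderivative is F(u) = - \frac{\sin{\left(2 u \right)}}{2}.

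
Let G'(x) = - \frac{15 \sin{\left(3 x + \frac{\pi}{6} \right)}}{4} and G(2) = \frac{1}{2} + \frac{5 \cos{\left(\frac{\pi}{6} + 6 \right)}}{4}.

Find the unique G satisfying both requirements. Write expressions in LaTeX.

Differentiate the proposed G(x) back; it has to land on the given G'(x).
A general antiderivative is \frac{5 \cos{\left(3 x + \frac{\pi}{6} \right)}}{4} + C.
The condition gives C = \frac{1}{2} + \frac{5 \cos{\left(\frac{\pi}{6} + 6 \right)}}{4} - (\frac{5 \cos{\left(\frac{\pi}{6} + 6 \right)}}{4}) = \frac{1}{2}.
So G(x) = \frac{5 \cos{\left(3 x + \frac{\pi}{6} \right)}}{4} + \frac{1}{2}.
Check: d/dx[\frac{5 \cos{\left(3 x + \frac{\pi}{6} \right)}}{4} + \frac{1}{2}] = - \frac{15 \sin{\left(3 x + \frac{\pi}{6} \right)}}{4} = G'(x).

G(x) = \frac{5 \cos{\left(3 x + \frac{\pi}{6} \right)}}{4} + \frac{1}{2}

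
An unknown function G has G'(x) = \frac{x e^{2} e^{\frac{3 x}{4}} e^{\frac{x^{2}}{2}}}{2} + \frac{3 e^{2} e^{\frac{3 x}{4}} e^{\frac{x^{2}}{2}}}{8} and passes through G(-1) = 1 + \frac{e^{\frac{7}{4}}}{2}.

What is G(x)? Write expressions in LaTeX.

G(x) = \frac{e^{2} e^{\frac{3 x}{4}} e^{\frac{x^{2}}{2}}}{2} + 1

G'(x) matches the chain-rule pattern g'(h)*h' with inner function h(x) = \frac{x^{2}}{2} + \frac{3 x}{4} + 2; substituting u = h(x) collapses the integral.
A general antiderivative is \frac{e^{\frac{x^{2}}{2} + \frac{3 x}{4} + 2}}{2} + C.
The condition gives C = 1 + \frac{e^{\frac{7}{4}}}{2} - (\frac{e^{\frac{7}{4}}}{2}) = 1.
So G(x) = \frac{e^{2} e^{\frac{3 x}{4}} e^{\frac{x^{2}}{2}}}{2} + 1.
Check: d/dx[\frac{e^{2} e^{\frac{3 x}{4}} e^{\frac{x^{2}}{2}}}{2} + 1] = \frac{x e^{2} e^{\frac{3 x}{4}} e^{\frac{x^{2}}{2}}}{2} + \frac{3 e^{2} e^{\frac{3 x}{4}} e^{\frac{x^{2}}{2}}}{8} = G'(x).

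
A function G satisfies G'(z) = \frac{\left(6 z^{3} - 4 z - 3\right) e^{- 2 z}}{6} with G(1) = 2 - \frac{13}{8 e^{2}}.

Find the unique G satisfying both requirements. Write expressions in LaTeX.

G'(z) has the shape u'v + uv' for u = - \frac{z^{3}}{2} - \frac{3 z^{2}}{4} - \frac{5 z}{12} + \frac{1}{24} and v = e^{- 2 z} — it is the derivative of the product u*v.
A general antiderivative is \frac{\left(- 12 z^{3} - 18 z^{2} - 10 z + 1\right) e^{- 2 z}}{24} + C.
The condition gives C = 2 - \frac{13}{8 e^{2}} - (- \frac{13}{8 e^{2}}) = 2.
So G(z) = - \frac{\left(12 z^{3} + 18 z^{2} + 10 z - 48 e^{2 z} - 1\right) e^{- 2 z}}{24}.
Check: d/dz[- \frac{\left(12 z^{3} + 18 z^{2} + 10 z - 48 e^{2 z} - 1\right) e^{- 2 z}}{24}] = \frac{\left(6 z^{3} - 4 z - 3\right) e^{- 2 z}}{6} = G'(z).

G(z) = - \frac{\left(12 z^{3} + 18 z^{2} + 10 z - 48 e^{2 z} - 1\right) e^{- 2 z}}{24}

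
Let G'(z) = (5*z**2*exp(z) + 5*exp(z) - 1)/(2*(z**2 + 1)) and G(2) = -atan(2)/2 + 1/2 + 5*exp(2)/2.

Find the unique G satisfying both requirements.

G(z) = -(-5*exp(z) + atan(z) - 1)/2

The proposed G(z) is checked by its d/dz: the result must match the given G'(z).
A general antiderivative is 5*exp(z)/2 - atan(z)/2 + C.
The condition gives C = -atan(2)/2 + 1/2 + 5*exp(2)/2 - (-atan(2)/2 + 5*exp(2)/2) = 1/2.
So G(z) = -(-5*exp(z) + atan(z) - 1)/2.
Check: d/dz[-(-5*exp(z) + atan(z) - 1)/2] = (5*z**2*exp(z) + 5*exp(z) - 1)/(2*z**2 + 2), which equals G'(z).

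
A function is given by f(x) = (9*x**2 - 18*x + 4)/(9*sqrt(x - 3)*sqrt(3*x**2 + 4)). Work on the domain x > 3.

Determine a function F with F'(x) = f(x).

Recognize the product-rule pattern: f = u'v + uv' with u = 2*sqrt(2*x - 6)/9, v = sqrt(3*x**2/2 + 2), so integration by parts undoes it.
Check: d/dx[2*sqrt(x - 3)*sqrt(3*x**2 + 4)/9] = (9*x**2 - 18*x + 4)/(9*sqrt(x - 3)*sqrt(3*x**2 + 4)) = f(x).

An antiderivative is F(x) = 2*sqrt(x - 3)*sqrt(3*x**2 + 4)/9.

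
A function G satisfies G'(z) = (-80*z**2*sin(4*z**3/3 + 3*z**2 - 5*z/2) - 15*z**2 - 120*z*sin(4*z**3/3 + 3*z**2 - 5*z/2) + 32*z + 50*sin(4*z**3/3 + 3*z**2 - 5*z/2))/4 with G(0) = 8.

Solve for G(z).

Differentiate the proposed G(z) back; it has to land on the given G'(z).
A general antiderivative is -5*z**3/4 + 4*z**2 + 5*cos(4*z**3/3 + 3*z**2 - 5*z/2) + 1 + C.
The condition gives C = 8 - (6) = 2.
So G(z) = -5*z**3/4 + 4*z**2 + 5*cos(4*z**3/3 + 3*z**2 - 5*z/2) + 3.
Check: d/dz[-5*z**3/4 + 4*z**2 + 5*cos(4*z**3/3 + 3*z**2 - 5*z/2) + 3] = -20*z**2*sin(4*z**3/3 + 3*z**2 - 5*z/2) - 15*z**2/4 - 30*z*sin(4*z**3/3 + 3*z**2 - 5*z/2) + 8*z + 25*sin(4*z**3/3 + 3*z**2 - 5*z/2)/2, which equals G'(z).

G(z) = -5*z**3/4 + 4*z**2 + 5*cos(4*z**3/3 + 3*z**2 - 5*z/2) + 3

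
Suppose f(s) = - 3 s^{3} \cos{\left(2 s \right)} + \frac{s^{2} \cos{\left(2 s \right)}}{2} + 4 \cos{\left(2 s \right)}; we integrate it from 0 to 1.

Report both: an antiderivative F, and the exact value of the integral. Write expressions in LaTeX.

Antiderivative: F(s) = - \frac{3 s^{3} \sin{\left(2 s \right)}}{2} + \frac{s^{2} \sin{\left(2 s \right)}}{4} - \frac{9 s^{2} \cos{\left(2 s \right)}}{4} + \frac{9 s \sin{\left(2 s \right)}}{4} + \frac{s \cos{\left(2 s \right)}}{4} + \frac{15 \sin{\left(2 s \right)}}{8} + \frac{9 \cos{\left(2 s \right)}}{8}; value = - \frac{9}{8} - \frac{7 \cos{\left(2 \right)}}{8} + \frac{23 \sin{\left(2 \right)}}{8}

Integrate term by term and add the pieces.
F(s) = - \frac{3 s^{3} \sin{\left(2 s \right)}}{2} + \frac{s^{2} \sin{\left(2 s \right)}}{4} - \frac{9 s^{2} \cos{\left(2 s \right)}}{4} + \frac{9 s \sin{\left(2 s \right)}}{4} + \frac{s \cos{\left(2 s \right)}}{4} + \frac{15 \sin{\left(2 s \right)}}{8} + \frac{9 \cos{\left(2 s \right)}}{8} is an antiderivative of f.
Check: d/ds[- \frac{3 s^{3} \sin{\left(2 s \right)}}{2} + \frac{s^{2} \sin{\left(2 s \right)}}{4} - \frac{9 s^{2} \cos{\left(2 s \right)}}{4} + \frac{9 s \sin{\left(2 s \right)}}{4} + \frac{s \cos{\left(2 s \right)}}{4} + \frac{15 \sin{\left(2 s \right)}}{8} + \frac{9 \cos{\left(2 s \right)}}{8}] = - 3 s^{3} \cos{\left(2 s \right)} + \frac{s^{2} \cos{\left(2 s \right)}}{2} + 4 \cos{\left(2 s \right)} = f(s).
F(1) = - \frac{7 \cos{\left(2 \right)}}{8} + \frac{23 \sin{\left(2 \right)}}{8}; F(0) = \frac{9}{8}.
Integral = F(1) - F(0) = - \frac{9}{8} - \frac{7 \cos{\left(2 \right)}}{8} + \frac{23 \sin{\left(2 \right)}}{8}.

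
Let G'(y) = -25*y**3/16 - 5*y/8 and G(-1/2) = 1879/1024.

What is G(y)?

G(y) = (128 - (-5*y**2 - 2)**2)/64

G'(y) matches the chain-rule pattern g'(h)*h' with inner function h(y) = -5*y**2/4 - 1/2; substituting u = h(y) collapses the integral.
A general antiderivative is -(-5*y**2/4 - 1/2)**2/4 + C.
The condition gives C = 1879/1024 - (-169/1024) = 2.
So G(y) = (128 - (-5*y**2 - 2)**2)/64.
Check: d/dy[(128 - (-5*y**2 - 2)**2)/64] = -25*y**3/16 - 5*y/8 = G'(y).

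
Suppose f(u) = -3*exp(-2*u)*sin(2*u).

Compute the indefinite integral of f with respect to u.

Recover f(u) by differentiating a candidate F(u); any mismatch rules it out.
Check: d/du[3*exp(-2*u)*sin(2*u)/4 + 3*exp(-2*u)*cos(2*u)/4] = -3*exp(-2*u)*sin(2*u) = f(u).

F(u) = 3*exp(-2*u)*sin(2*u)/4 + 3*exp(-2*u)*cos(2*u)/4 + C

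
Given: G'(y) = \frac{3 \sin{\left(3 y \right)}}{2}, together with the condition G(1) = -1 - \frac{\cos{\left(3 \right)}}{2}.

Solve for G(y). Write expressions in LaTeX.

G(y) = - \frac{\cos{\left(3 y \right)}}{2} - 1

Check a candidate G(y) by differentiating: d/dy[G] must match the given G'(y).
A general antiderivative is - \frac{\cos{\left(3 y \right)}}{2} + C.
The condition gives C = -1 - \frac{\cos{\left(3 \right)}}{2} - (- \frac{\cos{\left(3 \right)}}{2}) = -1.
So G(y) = - \frac{\cos{\left(3 y \right)}}{2} - 1.
Check: d/dy[- \frac{\cos{\left(3 y \right)}}{2} - 1] = \frac{3 \sin{\left(3 y \right)}}{2} = G'(y).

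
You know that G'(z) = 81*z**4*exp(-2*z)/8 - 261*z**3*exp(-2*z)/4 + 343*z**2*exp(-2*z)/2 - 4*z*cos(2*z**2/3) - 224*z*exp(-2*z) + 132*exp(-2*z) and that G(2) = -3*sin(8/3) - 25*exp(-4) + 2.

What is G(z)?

G(z) = (-81*z**4 + 360*z**3 - 832*z**2 + 960*z - 48*exp(2*z)*sin(2*z**2/3) + 32*exp(2*z) - 576)*exp(-2*z)/16

Integrate term by term and add the pieces.
A general antiderivative is -9*(-3*z**2/4 + 5*z/3 - 2)**2*exp(-2*z) - 3*sin(2*z**2/3) + C.
The condition gives C = -3*sin(8/3) - 25*exp(-4) + 2 - (-3*sin(8/3) - 25*exp(-4)) = 2.
So G(z) = (-81*z**4 + 360*z**3 - 832*z**2 + 960*z - 48*exp(2*z)*sin(2*z**2/3) + 32*exp(2*z) - 576)*exp(-2*z)/16.
Check: d/dz[(-81*z**4 + 360*z**3 - 832*z**2 + 960*z - 48*exp(2*z)*sin(2*z**2/3) + 32*exp(2*z) - 576)*exp(-2*z)/16] = (81*z**4 - 522*z**3 + 1372*z**2 - 32*z*exp(2*z)*cos(2*z**2/3) - 1792*z + 1056)*exp(-2*z)/8, which equals G'(z).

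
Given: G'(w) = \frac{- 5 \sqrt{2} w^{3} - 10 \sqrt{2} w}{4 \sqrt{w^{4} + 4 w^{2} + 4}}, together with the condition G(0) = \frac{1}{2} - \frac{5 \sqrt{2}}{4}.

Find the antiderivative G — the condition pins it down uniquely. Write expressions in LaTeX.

G'(w) matches the chain-rule pattern g'(h)*h' with inner function h(w) = \frac{w^{4}}{2} + 2 w^{2} + 2; substituting u = h(w) collapses the integral.
A general antiderivative is - \frac{5 \sqrt{\frac{w^{4}}{2} + 2 w^{2} + 2}}{4} + C.
The condition gives C = \frac{1}{2} - \frac{5 \sqrt{2}}{4} - (- \frac{5 \sqrt{2}}{4}) = \frac{1}{2}.
So G(w) = \frac{1}{2} - \frac{5 \sqrt{\frac{w^{4}}{2} + 2 w^{2} + 2}}{4}.
Check: d/dw[\frac{1}{2} - \frac{5 \sqrt{\frac{w^{4}}{2} + 2 w^{2} + 2}}{4}] = \frac{- 5 \sqrt{2} w^{3} - 10 \sqrt{2} w}{4 \sqrt{w^{4} + 4 w^{2} + 4}} = G'(w).

G(w) = \frac{1}{2} - \frac{5 \sqrt{\frac{w^{4}}{2} + 2 w^{2} + 2}}{4}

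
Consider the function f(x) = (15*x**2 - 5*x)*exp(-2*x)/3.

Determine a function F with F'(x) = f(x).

An antiderivative is F(x) = (-15*x**2 - 10*x - 5)*exp(-2*x)/6.

Recognize the product-rule pattern: f = u'v + uv' with u = -5*x**2/2 - 5*x/3 - 5/6, v = exp(-2*x), so integration by parts undoes it.
Check: d/dx[(-15*x**2 - 10*x - 5)*exp(-2*x)/6] = (15*x**2 - 5*x)*exp(-2*x)/3 = f(x).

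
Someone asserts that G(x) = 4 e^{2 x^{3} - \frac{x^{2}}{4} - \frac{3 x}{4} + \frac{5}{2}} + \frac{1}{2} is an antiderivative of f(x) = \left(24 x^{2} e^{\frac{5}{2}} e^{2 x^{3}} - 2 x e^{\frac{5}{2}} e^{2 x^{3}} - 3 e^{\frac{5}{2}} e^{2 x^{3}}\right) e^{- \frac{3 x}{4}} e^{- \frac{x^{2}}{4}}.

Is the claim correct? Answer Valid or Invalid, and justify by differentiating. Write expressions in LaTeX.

d/dx[G] = 24 x^{2} e^{\frac{5}{2}} e^{- \frac{3 x}{4}} e^{- \frac{x^{2}}{4}} e^{2 x^{3}} - 2 x e^{\frac{5}{2}} e^{- \frac{3 x}{4}} e^{- \frac{x^{2}}{4}} e^{2 x^{3}} - 3 e^{\frac{5}{2}} e^{- \frac{3 x}{4}} e^{- \frac{x^{2}}{4}} e^{2 x^{3}}
This equals f(x) exactly, so the claim holds.

Valid - differentiating G returns exactly f.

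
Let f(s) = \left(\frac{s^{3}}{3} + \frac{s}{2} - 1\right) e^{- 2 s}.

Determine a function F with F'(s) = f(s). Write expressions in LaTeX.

Recognize the product-rule pattern: f = u'v + uv' with u = - \frac{s^{3}}{6} - \frac{s^{2}}{4} - \frac{s}{2} + \frac{1}{4}, v = e^{- 2 s}, so integration by parts undoes it.
Check: d/ds[- \frac{s^{3} e^{- 2 s}}{6} - \frac{s^{2} e^{- 2 s}}{4} - \frac{s e^{- 2 s}}{2} + \frac{e^{- 2 s}}{4}] = \frac{\left(2 s^{3} + 3 s - 6\right) e^{- 2 s}}{6}, which equals f(s).

An antiderivative is F(s) = - \frac{s^{3} e^{- 2 s}}{6} - \frac{s^{2} e^{- 2 s}}{4} - \frac{s e^{- 2 s}}{2} + \frac{e^{- 2 s}}{4}.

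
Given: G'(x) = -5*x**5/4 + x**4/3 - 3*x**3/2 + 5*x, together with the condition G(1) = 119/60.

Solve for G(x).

G(x) = -x**2*(25*x**4 - 8*x**3 + 45*x**2 - 300)/120

Integrate term by term and add the pieces.
A general antiderivative is -5*x**6/24 + x**5/15 - 3*x**4/8 + 5*x**2/2 + C.
The condition gives C = 119/60 - (119/60) = 0.
So G(x) = -x**2*(25*x**4 - 8*x**3 + 45*x**2 - 300)/120.
Check: d/dx[-x**2*(25*x**4 - 8*x**3 + 45*x**2 - 300)/120] = -5*x**5/4 + x**4/3 - 3*x**3/2 + 5*x = G'(x).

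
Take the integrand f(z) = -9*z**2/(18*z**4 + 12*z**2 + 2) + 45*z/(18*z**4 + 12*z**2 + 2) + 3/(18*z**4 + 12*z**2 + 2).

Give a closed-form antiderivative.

An antiderivative is F(z) = z/(2*z**2 + 2/3) - 5/(4*z**2 + 4/3).

f has the shape u'v + uv' for u = 1/(2*z**2 + 2/3) and v = z - 5/2 — it is the derivative of the product u*v.
Check: d/dz[z/(2*z**2 + 2/3) - 5/(4*z**2 + 4/3)] = (-9*z**2 + 45*z + 3)/(18*z**4 + 12*z**2 + 2), which equals f(z).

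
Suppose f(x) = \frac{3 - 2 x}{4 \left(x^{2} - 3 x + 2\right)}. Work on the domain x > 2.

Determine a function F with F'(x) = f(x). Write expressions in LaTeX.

Factor the denominator (4 \left(x - 2\right) \left(x - 1\right)) and decompose: f = - \frac{1}{4 \left(x - 1\right)} - \frac{1}{4 \left(x - 2\right)}; each piece integrates to a log, atan, or power term.
Check: d/dx[- \frac{\log{\left(x^{2} - 3 x + 2 \right)}}{4}] = \frac{3 - 2 x}{4 x^{2} - 12 x + 8}, which equals f(x).

An antiderivative is F(x) = - \frac{\log{\left(x^{2} - 3 x + 2 \right)}}{4}.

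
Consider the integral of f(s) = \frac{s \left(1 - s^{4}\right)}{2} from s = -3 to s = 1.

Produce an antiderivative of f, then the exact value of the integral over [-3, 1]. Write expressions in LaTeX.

Antiderivative: F(s) = - \frac{s^{2} \left(s^{4} - 3\right)}{12}; value = \frac{176}{3}

An antiderivative F(s) passes only if d/ds[F] lands on f(s) exactly.
F(s) = - \frac{s^{2} \left(s^{4} - 3\right)}{12} is an antiderivative of f.
Check: d/ds[- \frac{s^{2} \left(s^{4} - 3\right)}{12}] = - \frac{s^{5}}{2} + \frac{s}{2}, which equals f(s).
F(1) = \frac{1}{6}; F(-3) = - \frac{117}{2}.
Integral = F(1) - F(-3) = \frac{176}{3}.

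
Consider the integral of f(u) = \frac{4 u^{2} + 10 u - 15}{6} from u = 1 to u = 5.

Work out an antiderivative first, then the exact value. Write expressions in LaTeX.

An antiderivative F(u) passes only if d/du[F] lands on f(u) exactly.
F(u) = \frac{u \left(4 u^{2} + 15 u - 45\right)}{18} is an antiderivative of f.
Check: d/du[\frac{u \left(4 u^{2} + 15 u - 45\right)}{18}] = \frac{2 u^{2}}{3} + \frac{5 u}{3} - \frac{5}{2}, which equals f(u).
F(5) = \frac{325}{9}; F(1) = - \frac{13}{9}.
Integral = F(5) - F(1) = \frac{338}{9}.

Antiderivative: F(u) = \frac{u \left(4 u^{2} + 15 u - 45\right)}{18}; value = \frac{338}{9}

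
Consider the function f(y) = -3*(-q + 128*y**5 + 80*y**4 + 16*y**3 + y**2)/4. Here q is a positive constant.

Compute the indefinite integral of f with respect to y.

Check any antiderivative F(y) by computing F'(y) and comparing it with f(y).
Check: d/dy[3*q*y/4 - 16*y**6 - 12*y**5 - 3*y**4 - y**3/4] = 3*q/4 - 96*y**5 - 60*y**4 - 12*y**3 - 3*y**2/4, which equals f(y).

F(y) = 3*q*y/4 - 16*y**6 - 12*y**5 - 3*y**4 - y**3/4 + C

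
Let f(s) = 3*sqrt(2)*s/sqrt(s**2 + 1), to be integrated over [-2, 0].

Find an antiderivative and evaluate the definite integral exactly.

Antiderivative: F(s) = 3*sqrt(2)*sqrt(s**2 + 1); value = -3*sqrt(10) + 3*sqrt(2)

f matches the chain-rule pattern g'(h)*h' with inner function h(s) = 2*s**2 + 2; substituting u = h(s) collapses the integral.
F(s) = 3*sqrt(2)*sqrt(s**2 + 1) is an antiderivative of f.
Check: d/ds[3*sqrt(2)*sqrt(s**2 + 1)] = 3*sqrt(2)*s/sqrt(s**2 + 1) = f(s).
F(0) = 3*sqrt(2); F(-2) = 3*sqrt(10).
Integral = F(0) - F(-2) = -3*sqrt(10) + 3*sqrt(2).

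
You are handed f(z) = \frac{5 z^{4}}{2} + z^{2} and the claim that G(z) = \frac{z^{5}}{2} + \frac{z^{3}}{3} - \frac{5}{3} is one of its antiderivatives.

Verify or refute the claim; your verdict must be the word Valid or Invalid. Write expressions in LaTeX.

d/dz[G] = \frac{5 z^{4}}{2} + z^{2}
This equals f(z) exactly, so the claim holds.

Valid: G'(z) = f(z).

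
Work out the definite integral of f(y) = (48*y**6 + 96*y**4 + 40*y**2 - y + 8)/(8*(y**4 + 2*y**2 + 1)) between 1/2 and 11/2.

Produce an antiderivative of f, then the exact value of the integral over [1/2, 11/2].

A candidate is checked by its d/dy: the result must match f(y).
F(y) = 2*y**3 + (4*y + 1/4)/(4*y**2 + 4) is an antiderivative of f.
Check: d/dy[2*y**3 + (4*y + 1/4)/(4*y**2 + 4)] = (48*y**6 + 96*y**4 + 40*y**2 - y + 8)/(8*y**4 + 16*y**2 + 8), which equals f(y).
F(11/2) = 41616/125; F(1/2) = 7/10.
Integral = F(11/2) - F(1/2) = 83057/250.

Antiderivative: F(y) = 2*y**3 + (4*y + 1/4)/(4*y**2 + 4); value = 83057/250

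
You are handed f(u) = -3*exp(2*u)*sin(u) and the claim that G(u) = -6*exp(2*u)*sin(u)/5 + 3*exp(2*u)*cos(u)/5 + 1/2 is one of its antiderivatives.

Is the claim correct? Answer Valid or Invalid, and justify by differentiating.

d/du[G] = -3*exp(2*u)*sin(u)
This equals f(u) exactly, so the claim holds.

Valid: G'(u) = f(u).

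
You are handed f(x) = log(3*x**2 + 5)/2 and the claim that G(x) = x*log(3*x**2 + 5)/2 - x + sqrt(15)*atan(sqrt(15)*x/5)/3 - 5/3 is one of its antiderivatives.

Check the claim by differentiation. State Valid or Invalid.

Valid. The derivative of G reproduces f.

d/dx[G] = log(3*x**2 + 5)/2
This equals f(x) exactly, so the claim holds.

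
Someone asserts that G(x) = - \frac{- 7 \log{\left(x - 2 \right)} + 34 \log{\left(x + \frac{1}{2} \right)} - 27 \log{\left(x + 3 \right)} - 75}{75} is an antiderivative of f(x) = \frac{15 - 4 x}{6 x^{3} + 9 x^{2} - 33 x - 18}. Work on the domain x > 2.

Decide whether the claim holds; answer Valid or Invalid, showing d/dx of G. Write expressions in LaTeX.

Valid - differentiating G returns exactly f.

d/dx[G] = \frac{15 - 4 x}{6 x^{3} + 9 x^{2} - 33 x - 18}
This equals f(x) exactly, so the claim holds.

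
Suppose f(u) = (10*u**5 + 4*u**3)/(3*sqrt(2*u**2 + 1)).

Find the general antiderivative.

F(u) = u**4*sqrt(2*u**2 + 1)/3 + C

f has the shape v'r + vr' for v = u**4/3 and r = sqrt(2*u**2 + 1) — it is the derivative of the product v*r.
Check: d/du[u**4*sqrt(2*u**2 + 1)/3] = (10*u**5 + 4*u**3)/(3*sqrt(2*u**2 + 1)) = f(u).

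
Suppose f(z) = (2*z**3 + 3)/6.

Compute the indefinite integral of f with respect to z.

Since d/dz undoes antidifferentiation here, F'(z) = f(z) is required of F(z).
Check: d/dz[z**4/12 + z/2] = z**3/3 + 1/2, which equals f(z).

F(z) = z**4/12 + z/2 + C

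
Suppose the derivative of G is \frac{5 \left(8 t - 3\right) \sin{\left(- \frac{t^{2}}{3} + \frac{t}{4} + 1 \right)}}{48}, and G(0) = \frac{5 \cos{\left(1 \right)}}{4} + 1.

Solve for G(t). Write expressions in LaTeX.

The substitution u = - \frac{t^{2}}{3} + \frac{t}{4} + 1 works: G'(t) is exactly (dG/du)*(du/dt) for that inner function.
A general antiderivative is \frac{5 \cos{\left(- \frac{t^{2}}{3} + \frac{t}{4} + 1 \right)}}{4} + C.
The condition gives C = \frac{5 \cos{\left(1 \right)}}{4} + 1 - (\frac{5 \cos{\left(1 \right)}}{4}) = 1.
So G(t) = \frac{5 \cos{\left(- \frac{t^{2}}{3} + \frac{t}{4} + 1 \right)} + 4}{4}.
Check: d/dt[\frac{5 \cos{\left(- \frac{t^{2}}{3} + \frac{t}{4} + 1 \right)} + 4}{4}] = \frac{5 t \sin{\left(- \frac{t^{2}}{3} + \frac{t}{4} + 1 \right)}}{6} - \frac{5 \sin{\left(- \frac{t^{2}}{3} + \frac{t}{4} + 1 \right)}}{16}, which equals G'(t).

G(t) = \frac{5 \cos{\left(- \frac{t^{2}}{3} + \frac{t}{4} + 1 \right)} + 4}{4}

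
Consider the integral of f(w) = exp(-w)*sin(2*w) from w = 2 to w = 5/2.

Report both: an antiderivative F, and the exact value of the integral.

Antiderivative: F(w) = (-sin(2*w) - 2*cos(2*w))*exp(-w)/5; value = 2*exp(-2)*cos(4)/5 + exp(-2)*sin(4)/5 - 2*exp(-5/2)*cos(5)/5 - exp(-5/2)*sin(5)/5

Check any antiderivative F(w) by computing F'(w) and comparing it with f(w).
F(w) = (-sin(2*w) - 2*cos(2*w))*exp(-w)/5 is an antiderivative of f.
Check: d/dw[(-sin(2*w) - 2*cos(2*w))*exp(-w)/5] = exp(-w)*sin(2*w) = f(w).
F(5/2) = -2*exp(-5/2)*cos(5)/5 - exp(-5/2)*sin(5)/5; F(2) = -exp(-2)*sin(4)/5 - 2*exp(-2)*cos(4)/5.
Integral = F(5/2) - F(2) = 2*exp(-2)*cos(4)/5 + exp(-2)*sin(4)/5 - 2*exp(-5/2)*cos(5)/5 - exp(-5/2)*sin(5)/5.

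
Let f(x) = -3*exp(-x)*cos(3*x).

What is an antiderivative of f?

An antiderivative is F(x) = 3*(-3*sin(3*x) + cos(3*x))*exp(-x)/10.

Recover f(x) by differentiating a candidate F(x); any mismatch rules it out.
Check: d/dx[3*(-3*sin(3*x) + cos(3*x))*exp(-x)/10] = -3*exp(-x)*cos(3*x) = f(x).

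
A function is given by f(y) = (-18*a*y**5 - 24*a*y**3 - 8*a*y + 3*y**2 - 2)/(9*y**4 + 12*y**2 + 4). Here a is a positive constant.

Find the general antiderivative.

Since d/dy undoes antidifferentiation here, F'(y) = f(y) is required of F(y).
Check: d/dy[y*(-a*y*(3*y**2 + 2) - 1)/(3*y**2 + 2)] = (-18*a*y**5 - 24*a*y**3 - 8*a*y + 3*y**2 - 2)/(9*y**4 + 12*y**2 + 4) = f(y).

F(y) = y*(-a*y*(3*y**2 + 2) - 1)/(3*y**2 + 2) + C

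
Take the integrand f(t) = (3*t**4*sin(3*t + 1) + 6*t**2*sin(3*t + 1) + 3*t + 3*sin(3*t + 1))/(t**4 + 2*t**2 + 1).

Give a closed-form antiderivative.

Whatever form F(t) takes, F'(t) = f(t) is non-negotiable.
Check: d/dt[-(2*t**2*cos(3*t + 1) + 2*cos(3*t + 1) + 3)/(2*(t**2 + 1))] = (3*t**4*sin(3*t + 1) + 6*t**2*sin(3*t + 1) + 3*t + 3*sin(3*t + 1))/(t**4 + 2*t**2 + 1) = f(t).

An antiderivative is F(t) = -(2*t**2*cos(3*t + 1) + 2*cos(3*t + 1) + 3)/(2*(t**2 + 1)).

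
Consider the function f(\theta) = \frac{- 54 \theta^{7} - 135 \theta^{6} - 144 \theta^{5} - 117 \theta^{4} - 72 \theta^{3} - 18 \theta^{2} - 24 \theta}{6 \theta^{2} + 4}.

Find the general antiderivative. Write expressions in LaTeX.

F(\theta) = - \frac{3 \theta^{6} + 9 \theta^{5} + 9 \theta^{4} + 3 \theta^{3} + 4 \log{\left(\theta^{2} + \frac{2}{3} \right)}}{2} + C

For F(\theta) to be correct the identity F'(\theta) - f(\theta) = 0 must hold.
Check: d/d\theta[- \frac{3 \theta^{6} + 9 \theta^{5} + 9 \theta^{4} + 3 \theta^{3} + 4 \log{\left(\theta^{2} + \frac{2}{3} \right)}}{2}] = \frac{- 54 \theta^{7} - 135 \theta^{6} - 144 \theta^{5} - 117 \theta^{4} - 72 \theta^{3} - 18 \theta^{2} - 24 \theta}{6 \theta^{2} + 4} = f(\theta).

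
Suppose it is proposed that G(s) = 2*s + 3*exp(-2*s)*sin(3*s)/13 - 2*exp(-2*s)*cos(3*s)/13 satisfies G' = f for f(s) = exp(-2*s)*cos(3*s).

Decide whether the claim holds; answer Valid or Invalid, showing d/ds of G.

Invalid: d/ds[G] - f = 2, which is not 0.

d/ds[G] = (2*exp(2*s) + cos(3*s))*exp(-2*s)
d/ds[G] - f(s) = 2 != 0.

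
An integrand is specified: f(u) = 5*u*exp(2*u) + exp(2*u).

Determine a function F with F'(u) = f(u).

Recognize the product-rule pattern: f = v'r + vr' with v = 5*u/2 - 3/4, r = exp(2*u), so integration by parts undoes it.
Check: d/du[(10*u - 3)*exp(2*u)/4] = 5*u*exp(2*u) + exp(2*u) = f(u).

An antiderivative is F(u) = (10*u - 3)*exp(2*u)/4.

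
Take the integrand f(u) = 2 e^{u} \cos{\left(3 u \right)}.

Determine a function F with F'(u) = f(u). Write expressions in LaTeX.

An antiderivative is F(u) = \frac{3 e^{u} \sin{\left(3 u \right)}}{5} + \frac{e^{u} \cos{\left(3 u \right)}}{5}.

Since d/du undoes antidifferentiation here, F'(u) = f(u) is required of F(u).
Check: d/du[\frac{3 e^{u} \sin{\left(3 u \right)}}{5} + \frac{e^{u} \cos{\left(3 u \right)}}{5}] = 2 e^{u} \cos{\left(3 u \right)} = f(u).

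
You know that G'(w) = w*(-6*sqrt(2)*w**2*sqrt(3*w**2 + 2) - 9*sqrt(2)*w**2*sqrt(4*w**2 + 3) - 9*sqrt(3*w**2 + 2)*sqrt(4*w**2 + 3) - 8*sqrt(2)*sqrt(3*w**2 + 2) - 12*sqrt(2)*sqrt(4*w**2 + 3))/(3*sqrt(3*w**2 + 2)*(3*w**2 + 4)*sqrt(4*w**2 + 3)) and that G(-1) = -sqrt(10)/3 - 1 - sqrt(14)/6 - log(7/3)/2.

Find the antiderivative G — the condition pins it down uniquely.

Any candidate G(w) must reproduce the stated G'(w) exactly.
A general antiderivative is -2*sqrt(3*w**2/2 + 1)/3 - sqrt(2*w**2 + 3/2)/3 - log(w**2 + 4/3)/2 + C.
The condition gives C = -sqrt(10)/3 - 1 - sqrt(14)/6 - log(7/3)/2 - (-sqrt(10)/3 - sqrt(14)/6 - log(7/3)/2) = -1.
So G(w) = -2*sqrt(3*w**2/2 + 1)/3 - sqrt(2*w**2 + 3/2)/3 - log(w**2 + 4/3)/2 - 1.
Check: d/dw[-2*sqrt(3*w**2/2 + 1)/3 - sqrt(2*w**2 + 3/2)/3 - log(w**2 + 4/3)/2 - 1] = (-6*sqrt(2)*w**3*sqrt(3*w**2 + 2) - 9*sqrt(2)*w**3*sqrt(4*w**2 + 3) - 9*w*sqrt(3*w**2 + 2)*sqrt(4*w**2 + 3) - 8*sqrt(2)*w*sqrt(3*w**2 + 2) - 12*sqrt(2)*w*sqrt(4*w**2 + 3))/(9*w**2*sqrt(3*w**2 + 2)*sqrt(4*w**2 + 3) + 12*sqrt(3*w**2 + 2)*sqrt(4*w**2 + 3)), which equals G'(w).

G(w) = -2*sqrt(3*w**2/2 + 1)/3 - sqrt(2*w**2 + 3/2)/3 - log(w**2 + 4/3)/2 - 1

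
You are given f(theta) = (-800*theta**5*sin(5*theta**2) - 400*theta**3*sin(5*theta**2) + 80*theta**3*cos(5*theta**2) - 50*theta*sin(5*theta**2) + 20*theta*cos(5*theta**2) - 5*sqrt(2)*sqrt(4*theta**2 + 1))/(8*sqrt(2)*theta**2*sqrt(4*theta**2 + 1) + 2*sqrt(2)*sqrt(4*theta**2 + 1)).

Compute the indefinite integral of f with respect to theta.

F(theta) = 5*sqrt(2*theta**2 + 1/2)*cos(5*theta**2)/2 - 5*atan(2*theta)/4 + C

Check any antiderivative F(theta) by computing F'(theta) and comparing it with f(theta).
Check: d/dtheta[5*sqrt(2*theta**2 + 1/2)*cos(5*theta**2)/2 - 5*atan(2*theta)/4] = (-800*theta**5*sin(5*theta**2) - 400*theta**3*sin(5*theta**2) + 80*theta**3*cos(5*theta**2) - 50*theta*sin(5*theta**2) + 20*theta*cos(5*theta**2) - 5*sqrt(2)*sqrt(4*theta**2 + 1))/(8*sqrt(2)*theta**2*sqrt(4*theta**2 + 1) + 2*sqrt(2)*sqrt(4*theta**2 + 1)) = f(theta).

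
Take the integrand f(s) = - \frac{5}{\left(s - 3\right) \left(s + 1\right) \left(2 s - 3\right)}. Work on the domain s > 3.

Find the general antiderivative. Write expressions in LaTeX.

F(s) = - \frac{5 \log{\left(s - 3 \right)}}{12} + \frac{2 \log{\left(s - \frac{3}{2} \right)}}{3} - \frac{\log{\left(s + 1 \right)}}{4} + C

The denominator factors as \left(s - 3\right) \left(s + 1\right) \left(2 s - 3\right); partial fractions split f into directly integrable pieces: \frac{4}{3 \left(2 s - 3\right)} - \frac{1}{4 \left(s + 1\right)} - \frac{5}{12 \left(s - 3\right)}.
Check: d/ds[- \frac{5 \log{\left(s - 3 \right)}}{12} + \frac{2 \log{\left(s - \frac{3}{2} \right)}}{3} - \frac{\log{\left(s + 1 \right)}}{4}] = - \frac{5}{2 s^{3} - 7 s^{2} + 9}, which equals f(s).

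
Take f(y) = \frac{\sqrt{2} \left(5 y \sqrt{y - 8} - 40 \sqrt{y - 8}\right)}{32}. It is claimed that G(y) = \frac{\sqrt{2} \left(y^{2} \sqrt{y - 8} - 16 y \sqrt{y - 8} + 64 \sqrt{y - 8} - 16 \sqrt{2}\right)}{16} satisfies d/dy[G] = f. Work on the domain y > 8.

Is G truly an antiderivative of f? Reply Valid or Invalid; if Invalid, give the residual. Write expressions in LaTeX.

d/dy[G] = \frac{5 \sqrt{2} y^{2} - 80 \sqrt{2} y + 320 \sqrt{2}}{32 \sqrt{y - 8}}
This equals f(y) exactly, so the claim holds.

Valid: G'(y) = f(y).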